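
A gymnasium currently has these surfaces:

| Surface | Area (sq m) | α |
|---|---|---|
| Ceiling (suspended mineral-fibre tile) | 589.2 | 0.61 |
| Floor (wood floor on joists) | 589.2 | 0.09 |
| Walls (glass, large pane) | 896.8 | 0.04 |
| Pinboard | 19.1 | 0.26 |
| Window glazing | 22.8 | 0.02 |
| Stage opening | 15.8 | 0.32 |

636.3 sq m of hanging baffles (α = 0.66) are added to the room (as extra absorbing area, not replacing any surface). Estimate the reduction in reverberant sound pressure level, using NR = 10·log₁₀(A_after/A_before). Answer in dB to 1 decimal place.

2.8 dB

Equivalent absorption area: A_before = 589.2·0.61 + 589.2·0.09 + 896.8·0.04 + 19.1·0.26 + 22.8·0.02 + 15.8·0.32 = 458.790 sq m.
Treatment contributes 636.3·0.66 = 419.958 sabins.
New total A_after = 878.748 sabins.
NR = 10·log₁₀(878.748/458.790) = 2.8 dB.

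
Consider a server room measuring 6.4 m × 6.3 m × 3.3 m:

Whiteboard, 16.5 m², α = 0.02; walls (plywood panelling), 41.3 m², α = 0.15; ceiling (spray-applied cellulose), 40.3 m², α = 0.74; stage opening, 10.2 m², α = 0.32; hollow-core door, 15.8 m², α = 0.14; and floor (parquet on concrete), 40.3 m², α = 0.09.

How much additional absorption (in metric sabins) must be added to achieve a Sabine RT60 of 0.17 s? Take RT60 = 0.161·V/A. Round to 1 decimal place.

Equivalent absorption area: A₁ = 16.5*0.02 + 41.3*0.15 + 40.3*0.74 + 10.2*0.32 + 15.8*0.14 + 40.3*0.09 = 45.450 m².
Target A₂ = 0.161·133.056/0.17 = 126.012 sabins (V = 133.056 m³).
Additional absorption ΔA = 126.012 − 45.450 = 80.6 sabins.

80.6 sabins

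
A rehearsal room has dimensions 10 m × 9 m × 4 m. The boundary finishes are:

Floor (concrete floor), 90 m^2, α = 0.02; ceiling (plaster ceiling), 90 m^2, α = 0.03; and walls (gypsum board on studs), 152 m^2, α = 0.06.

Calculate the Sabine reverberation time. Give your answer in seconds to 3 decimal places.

Summing Sᵢαᵢ: 1.800 + 2.700 + 9.120 → A = 13.620 sabins.
Room volume: 360 m³.
T = 0.161 V/A = 0.161·360/13.620 = 4.256 s.

4.256 s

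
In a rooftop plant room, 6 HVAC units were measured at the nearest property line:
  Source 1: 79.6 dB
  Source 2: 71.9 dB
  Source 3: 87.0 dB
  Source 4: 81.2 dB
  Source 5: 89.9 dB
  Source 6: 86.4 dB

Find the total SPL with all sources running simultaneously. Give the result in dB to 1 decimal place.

Converting to relative power and adding: 10^(79.6/10) + 10^(71.9/10) + 10^(87.0/10) + 10^(81.2/10) + 10^(89.9/10) + 10^(86.4/10) = 2.153e+09.
Combined level = 10 log₁₀(2.153e+09) = 93.3 dB.

93.3 dB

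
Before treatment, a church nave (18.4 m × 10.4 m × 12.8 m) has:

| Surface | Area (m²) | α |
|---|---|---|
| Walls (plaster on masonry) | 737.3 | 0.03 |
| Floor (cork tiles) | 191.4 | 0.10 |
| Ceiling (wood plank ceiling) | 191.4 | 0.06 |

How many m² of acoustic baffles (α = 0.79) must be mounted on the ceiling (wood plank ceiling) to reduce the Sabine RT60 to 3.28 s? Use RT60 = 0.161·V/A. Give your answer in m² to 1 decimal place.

Total absorption A₁ = 737.3·0.03 + 191.4·0.10 + 191.4·0.06
  = 22.119 + 19.140 + 11.484 = 52.743 m² sabins.
V = 2449.408 m³. Target absorption A₂ = 0.161 × 2449.408 / 3.28 = 120.230 sabins.
Absorption to add: 120.230 − 52.743 = 67.487 sabins.
Each m² of panel replacing the ceiling (wood plank ceiling) adds (0.79 − 0.06) = 0.73 sabins.
Area = ΔA/Δα = 67.487/0.73 = 92.4 m².

92.4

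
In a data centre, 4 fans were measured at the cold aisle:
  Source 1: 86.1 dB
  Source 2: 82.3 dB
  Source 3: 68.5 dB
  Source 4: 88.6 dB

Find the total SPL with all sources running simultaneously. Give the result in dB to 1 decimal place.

Σ 10^(Lᵢ/10) = 1.309e+09.
Back to dB: 10·log₁₀ Σ = 91.2 dB.

91.2 dB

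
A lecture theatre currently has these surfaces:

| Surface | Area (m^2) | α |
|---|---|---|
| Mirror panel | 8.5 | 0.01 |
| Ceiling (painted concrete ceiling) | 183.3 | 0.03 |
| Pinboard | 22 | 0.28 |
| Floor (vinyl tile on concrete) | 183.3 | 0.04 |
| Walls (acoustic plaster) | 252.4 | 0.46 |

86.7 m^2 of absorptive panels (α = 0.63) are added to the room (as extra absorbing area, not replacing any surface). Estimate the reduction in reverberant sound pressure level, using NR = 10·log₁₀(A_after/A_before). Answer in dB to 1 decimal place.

A_before = Σ Sᵢαᵢ = 8.5*0.01 + 183.3*0.03 + 22*0.28 + 183.3*0.04 + 252.4*0.46 = 135.180 sabins.
Treatment contributes 86.7·0.63 = 54.621 sabins.
A_after = 135.180 + 54.621 = 189.801 sabins.
NR = 10·log₁₀(189.801/135.180) = 1.5 dB.

1.5 dB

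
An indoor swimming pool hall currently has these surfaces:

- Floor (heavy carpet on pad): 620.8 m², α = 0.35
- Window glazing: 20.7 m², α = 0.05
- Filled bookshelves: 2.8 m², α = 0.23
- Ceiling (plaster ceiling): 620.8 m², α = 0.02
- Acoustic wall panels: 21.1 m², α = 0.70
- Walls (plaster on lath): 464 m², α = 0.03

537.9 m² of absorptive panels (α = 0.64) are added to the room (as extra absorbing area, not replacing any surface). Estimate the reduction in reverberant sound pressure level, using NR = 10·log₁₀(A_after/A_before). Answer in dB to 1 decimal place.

3.7 dB

A_before = Σ Sᵢαᵢ = 620.8*0.35 + 20.7*0.05 + 2.8*0.23 + 620.8*0.02 + 21.1*0.70 + 464*0.03 = 260.065 sabins.
Treatment contributes 537.9·0.64 = 344.256 sabins.
New total A_after = 604.321 sabins.
Reduction = 10 log₁₀(A_after/A_before) = 10 log₁₀(2.3237) = 3.7 dB.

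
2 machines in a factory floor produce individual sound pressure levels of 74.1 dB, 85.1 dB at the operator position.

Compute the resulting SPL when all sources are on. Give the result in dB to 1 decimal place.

Converting to relative power and adding: 10^(74.1/10) + 10^(85.1/10) = 3.493e+08.
Combined level = 10 log₁₀(3.493e+08) = 85.4 dB.

85.4 dB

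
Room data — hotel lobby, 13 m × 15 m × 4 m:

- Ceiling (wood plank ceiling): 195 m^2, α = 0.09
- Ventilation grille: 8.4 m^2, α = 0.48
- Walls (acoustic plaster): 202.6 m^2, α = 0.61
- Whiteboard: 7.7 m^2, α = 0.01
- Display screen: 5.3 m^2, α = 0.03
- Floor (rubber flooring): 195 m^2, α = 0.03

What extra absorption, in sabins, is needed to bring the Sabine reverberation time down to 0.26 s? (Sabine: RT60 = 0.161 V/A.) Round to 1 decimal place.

Equivalent absorption area: A₁ = 195×0.09 + 8.4×0.48 + 202.6×0.61 + 7.7×0.01 + 5.3×0.03 + 195×0.03 = 151.254 m^2.
For T = 0.26 s, need A₂ = 0.161·V/T = 0.161·780/0.26 = 483.000 sabins.
Additional absorption ΔA = 483.000 − 151.254 = 331.7 sabins.

331.7 sabins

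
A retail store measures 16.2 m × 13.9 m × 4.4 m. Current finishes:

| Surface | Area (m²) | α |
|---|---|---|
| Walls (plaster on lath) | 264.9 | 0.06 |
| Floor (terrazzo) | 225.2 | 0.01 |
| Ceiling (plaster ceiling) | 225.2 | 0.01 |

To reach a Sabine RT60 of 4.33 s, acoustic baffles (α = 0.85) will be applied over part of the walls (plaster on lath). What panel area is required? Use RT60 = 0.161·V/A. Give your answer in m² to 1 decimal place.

20.8

A₁ = Σ Sᵢαᵢ = 264.9×0.06 + 225.2×0.01 + 225.2×0.01 = 20.398 sabins.
V = 990.792 m³. Target absorption A₂ = 0.161 × 990.792 / 4.33 = 36.840 sabins.
Absorption to add: 36.840 − 20.398 = 16.442 sabins.
Net gain per m²: Δα = 0.85 − 0.06 = 0.79.
Panel area = 16.442 / 0.79 = 20.8 m².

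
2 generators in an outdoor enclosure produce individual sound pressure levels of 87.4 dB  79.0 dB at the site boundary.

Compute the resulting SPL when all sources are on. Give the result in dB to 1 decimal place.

Converting to relative power and adding: 10^(87.4/10) + 10^(79.0/10) = 6.29e+08.
Combined level = 10 log₁₀(6.29e+08) = 88.0 dB.

88.0 dB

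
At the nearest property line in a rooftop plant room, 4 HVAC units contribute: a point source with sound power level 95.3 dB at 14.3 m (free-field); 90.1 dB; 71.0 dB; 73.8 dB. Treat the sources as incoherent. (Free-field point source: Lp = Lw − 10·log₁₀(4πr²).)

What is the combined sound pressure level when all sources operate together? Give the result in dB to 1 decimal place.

Source at 14.3 m: Lp = 95.3 − 10·log₁₀(4π·14.3²) = 95.3 − 10·log₁₀(2569.697) = 61.2 dB.
Σ 10^(Lᵢ/10) = 1.061e+09.
Back to dB: 10·log₁₀ Σ = 90.3 dB.

90.3 dB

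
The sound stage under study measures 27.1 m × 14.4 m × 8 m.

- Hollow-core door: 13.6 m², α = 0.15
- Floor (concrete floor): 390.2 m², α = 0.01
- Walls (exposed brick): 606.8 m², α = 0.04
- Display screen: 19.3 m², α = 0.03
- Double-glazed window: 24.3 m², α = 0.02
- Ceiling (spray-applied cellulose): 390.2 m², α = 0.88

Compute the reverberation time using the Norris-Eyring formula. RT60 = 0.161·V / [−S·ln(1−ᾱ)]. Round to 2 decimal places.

S = Σ Sᵢ = 1444.4 m².
Absorption A = 13.6·0.15 + 390.2·0.01 + 606.8·0.04 + 19.3·0.03 + 24.3·0.02 + 390.2·0.88 = 374.655 sabins.
ᾱ = 374.655 / 1444.4 = 0.2594.
Eyring denominator: −S ln(1−ᾱ) = 433.746.
V = 27.1 × 14.4 × 8 = 3121.92 m³.
RT60 = 0.161 × 3121.92 / 433.746 = 1.16 s.

1.16 seconds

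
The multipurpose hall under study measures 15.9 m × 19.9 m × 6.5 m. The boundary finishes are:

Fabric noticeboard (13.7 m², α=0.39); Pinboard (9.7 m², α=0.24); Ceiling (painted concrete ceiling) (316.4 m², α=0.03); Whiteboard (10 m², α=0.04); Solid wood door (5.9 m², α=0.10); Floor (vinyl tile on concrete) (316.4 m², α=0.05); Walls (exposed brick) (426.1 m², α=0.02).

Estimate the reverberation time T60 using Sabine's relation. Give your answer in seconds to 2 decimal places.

7.79 s

Summing Sᵢαᵢ: 5.343 + 2.328 + 9.492 + 0.400 + 0.590 + 15.820 + 8.522 → A = 42.495 sabins.
V = 15.9·19.9·6.5 = 2056.665 m³.
Sabine: RT60 = 0.161 × 2056.665 / 42.495 = 7.79 s.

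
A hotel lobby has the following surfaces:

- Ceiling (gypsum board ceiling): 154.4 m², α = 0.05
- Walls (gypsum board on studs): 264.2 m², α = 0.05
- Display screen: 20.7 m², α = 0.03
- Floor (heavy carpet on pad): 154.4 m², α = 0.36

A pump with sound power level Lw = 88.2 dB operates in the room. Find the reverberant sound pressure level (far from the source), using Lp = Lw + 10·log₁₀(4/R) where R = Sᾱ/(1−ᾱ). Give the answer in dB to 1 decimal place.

Σ(Sᵢαᵢ) = 154.4×0.05 + 264.2×0.05 + 20.7×0.03 + 154.4×0.36 = 77.135; total area S = 593.7 m².
ᾱ = 77.135/593.7 = 0.1299; R = Sᾱ/(1−ᾱ) = 77.135/(1−0.1299) = 88.651 m².
Lp = 88.2 + 10·log₁₀(4/88.651) = 88.2 + (-13.46) = 74.7 dB.

74.7 dB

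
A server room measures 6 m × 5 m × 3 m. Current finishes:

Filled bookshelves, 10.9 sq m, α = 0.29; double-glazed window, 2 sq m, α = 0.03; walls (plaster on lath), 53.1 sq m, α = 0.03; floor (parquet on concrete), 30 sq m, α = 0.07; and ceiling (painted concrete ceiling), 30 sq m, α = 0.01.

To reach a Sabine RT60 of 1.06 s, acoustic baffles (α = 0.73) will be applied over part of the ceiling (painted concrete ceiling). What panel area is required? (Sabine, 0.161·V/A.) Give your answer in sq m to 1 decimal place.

A₁ = Σ Sᵢαᵢ = 10.9*0.29 + 2*0.03 + 53.1*0.03 + 30*0.07 + 30*0.01 = 7.214 sabins.
V = 90 m³. Target absorption A₂ = 0.161 × 90 / 1.06 = 13.670 sabins.
ΔA needed = 13.670 − 7.214 = 6.456 sabins.
Each sq m of panel replacing the ceiling (painted concrete ceiling) adds (0.73 − 0.01) = 0.72 sabins.
Area = ΔA/Δα = 6.456/0.72 = 9.0 sq m.

9.0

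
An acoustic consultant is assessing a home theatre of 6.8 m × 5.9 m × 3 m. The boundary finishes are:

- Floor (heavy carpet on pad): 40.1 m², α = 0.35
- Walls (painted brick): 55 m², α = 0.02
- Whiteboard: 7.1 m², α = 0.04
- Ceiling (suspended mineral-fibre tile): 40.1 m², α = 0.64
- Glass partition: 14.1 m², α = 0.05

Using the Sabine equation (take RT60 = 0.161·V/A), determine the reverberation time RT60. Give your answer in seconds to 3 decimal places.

A = Σ Sᵢαᵢ = 40.1×0.35 + 55×0.02 + 7.1×0.04 + 40.1×0.64 + 14.1×0.05 = 41.788 sabins.
Room volume: 120.36 m³.
RT60 = 0.161 · V / A = 0.161 × 120.36 / 41.788 = 0.464 s.

0.464 seconds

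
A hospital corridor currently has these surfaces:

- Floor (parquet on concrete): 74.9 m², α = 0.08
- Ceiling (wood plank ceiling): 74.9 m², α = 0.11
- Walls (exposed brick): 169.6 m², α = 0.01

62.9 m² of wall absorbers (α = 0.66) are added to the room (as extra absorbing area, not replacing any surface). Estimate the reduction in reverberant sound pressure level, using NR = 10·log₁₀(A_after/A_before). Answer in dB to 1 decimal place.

5.6 dB

Total absorption A_before = 74.9*0.08 + 74.9*0.11 + 169.6*0.01
  = 5.992 + 8.239 + 1.696 = 15.927 m² sabins.
Treatment contributes 62.9·0.66 = 41.514 sabins.
New total A_after = 57.441 sabins.
NR = 10·log₁₀(57.441/15.927) = 5.6 dB.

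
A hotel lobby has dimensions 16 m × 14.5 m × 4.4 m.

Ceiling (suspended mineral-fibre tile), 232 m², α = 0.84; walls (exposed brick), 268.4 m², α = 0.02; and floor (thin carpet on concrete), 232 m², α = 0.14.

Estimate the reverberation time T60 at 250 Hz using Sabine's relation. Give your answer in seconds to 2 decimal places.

A = Σ Sᵢαᵢ = 232×0.84 + 268.4×0.02 + 232×0.14 = 232.728 sabins.
Volume V = 16 × 14.5 × 4.4 = 1020.8 m³.
RT60 = 0.161 · V / A = 0.161 × 1020.8 / 232.728 = 0.71 s.

0.71 seconds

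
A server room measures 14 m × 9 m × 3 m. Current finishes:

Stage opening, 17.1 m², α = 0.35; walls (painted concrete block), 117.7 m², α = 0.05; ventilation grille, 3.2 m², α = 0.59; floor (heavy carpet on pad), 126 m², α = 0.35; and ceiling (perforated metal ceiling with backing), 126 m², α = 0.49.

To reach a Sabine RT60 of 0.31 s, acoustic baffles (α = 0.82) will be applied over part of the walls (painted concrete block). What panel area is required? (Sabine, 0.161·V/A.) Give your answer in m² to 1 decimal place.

99.6

Summing Sᵢαᵢ: 5.985 + 5.885 + 1.888 + 44.100 + 61.740 → A₁ = 119.598 sabins.
V = 378 m³. Target absorption A₂ = 0.161 × 378 / 0.31 = 196.316 sabins.
ΔA needed = 196.316 − 119.598 = 76.718 sabins.
Net gain per m²: Δα = 0.82 − 0.05 = 0.77.
Area = ΔA/Δα = 76.718/0.77 = 99.6 m².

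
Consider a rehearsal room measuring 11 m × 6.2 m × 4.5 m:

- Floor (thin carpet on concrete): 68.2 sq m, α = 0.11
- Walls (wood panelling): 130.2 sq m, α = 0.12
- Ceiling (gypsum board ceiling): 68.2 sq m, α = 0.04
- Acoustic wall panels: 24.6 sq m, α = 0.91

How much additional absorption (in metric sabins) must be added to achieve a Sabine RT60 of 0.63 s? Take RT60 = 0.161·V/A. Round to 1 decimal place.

Equivalent absorption area: A₁ = 68.2×0.11 + 130.2×0.12 + 68.2×0.04 + 24.6×0.91 = 48.240 sq m.
V = 306.9 m³. Required absorption A₂ = 0.161 × 306.9 / 0.63 = 78.430 sabins.
Shortfall: 78.430 − 48.240 = 30.2 sabins.

30.2 sabins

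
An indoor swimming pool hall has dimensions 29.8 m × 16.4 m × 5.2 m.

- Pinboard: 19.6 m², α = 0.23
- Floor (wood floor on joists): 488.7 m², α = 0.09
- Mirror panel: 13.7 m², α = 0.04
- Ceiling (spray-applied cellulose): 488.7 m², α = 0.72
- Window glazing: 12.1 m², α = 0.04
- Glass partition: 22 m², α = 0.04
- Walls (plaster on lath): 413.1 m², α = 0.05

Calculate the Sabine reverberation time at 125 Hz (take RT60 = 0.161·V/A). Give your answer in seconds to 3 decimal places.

0.967 sec

Summing Sᵢαᵢ: 4.508 + 43.983 + 0.548 + 351.864 + 0.484 + 0.880 + 20.655 → A = 422.922 sabins.
V = 29.8·16.4·5.2 = 2541.344 m³.
T = 0.161 V/A = 0.161·2541.344/422.922 = 0.967 s.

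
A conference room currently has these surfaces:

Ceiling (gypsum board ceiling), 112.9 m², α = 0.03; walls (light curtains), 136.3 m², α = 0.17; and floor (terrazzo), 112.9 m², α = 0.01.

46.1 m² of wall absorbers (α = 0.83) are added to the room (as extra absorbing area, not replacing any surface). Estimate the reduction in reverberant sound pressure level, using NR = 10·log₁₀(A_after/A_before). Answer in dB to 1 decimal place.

Equivalent absorption area: A_before = 112.9·0.03 + 136.3·0.17 + 112.9·0.01 = 27.687 m².
Added absorption = 46.1 × 0.83 = 38.263 sabins.
A_after = 27.687 + 38.263 = 65.950 sabins.
NR = 10·log₁₀(65.950/27.687) = 3.8 dB.

3.8 dB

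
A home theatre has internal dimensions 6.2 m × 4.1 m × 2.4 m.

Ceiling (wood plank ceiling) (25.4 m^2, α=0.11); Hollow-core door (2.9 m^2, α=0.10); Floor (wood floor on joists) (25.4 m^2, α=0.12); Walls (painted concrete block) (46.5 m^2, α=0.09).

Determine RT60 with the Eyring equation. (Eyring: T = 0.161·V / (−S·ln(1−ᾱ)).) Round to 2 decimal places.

0.90 s

Total surface area S = 25.4 + 2.9 + 25.4 + 46.5 = 100.2 m^2.
Absorption A = 25.4·0.11 + 2.9·0.10 + 25.4·0.12 + 46.5·0.09 = 10.317 sabins.
ᾱ = 10.317 / 100.2 = 0.1030.
Eyring denominator: −S ln(1−ᾱ) = 10.892.
V = 6.2 × 4.1 × 2.4 = 61.008 m³.
RT60 = 0.161 × 61.008 / 10.892 = 0.90 s.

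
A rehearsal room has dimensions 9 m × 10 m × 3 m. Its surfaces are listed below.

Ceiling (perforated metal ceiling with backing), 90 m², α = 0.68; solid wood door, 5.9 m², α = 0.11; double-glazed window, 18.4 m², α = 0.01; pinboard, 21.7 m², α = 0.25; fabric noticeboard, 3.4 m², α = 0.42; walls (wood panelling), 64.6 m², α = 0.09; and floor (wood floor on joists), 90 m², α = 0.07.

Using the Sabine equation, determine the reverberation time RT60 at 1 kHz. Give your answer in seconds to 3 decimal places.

A = Σ Sᵢαᵢ = 90*0.68 + 5.9*0.11 + 18.4*0.01 + 21.7*0.25 + 3.4*0.42 + 64.6*0.09 + 90*0.07 = 81.000 sabins.
V = 9·10·3 = 270 m³.
RT60 = 0.161 · V / A = 0.161 × 270 / 81.000 = 0.537 s.

0.537 sec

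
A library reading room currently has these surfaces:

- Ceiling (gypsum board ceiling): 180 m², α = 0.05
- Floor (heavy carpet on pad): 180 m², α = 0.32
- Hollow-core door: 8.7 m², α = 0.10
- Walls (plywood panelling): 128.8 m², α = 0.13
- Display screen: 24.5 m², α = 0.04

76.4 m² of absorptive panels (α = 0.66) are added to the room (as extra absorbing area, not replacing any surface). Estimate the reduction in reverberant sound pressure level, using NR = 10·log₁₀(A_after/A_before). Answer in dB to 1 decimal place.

Summing Sᵢαᵢ: 9.000 + 57.600 + 0.870 + 16.744 + 0.980 → A_before = 85.194 sabins.
Treatment contributes 76.4·0.66 = 50.424 sabins.
A_after = 85.194 + 50.424 = 135.618 sabins.
Reduction = 10 log₁₀(A_after/A_before) = 10 log₁₀(1.5919) = 2.0 dB.

2.0 dB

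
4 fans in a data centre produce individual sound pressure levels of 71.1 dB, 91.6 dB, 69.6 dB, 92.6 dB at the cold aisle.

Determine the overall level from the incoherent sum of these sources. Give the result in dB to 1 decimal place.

Σ 10^(Lᵢ/10) = 3.287e+09.
L_total = 10·log₁₀(3.287e+09) = 95.2 dB.

95.2 dB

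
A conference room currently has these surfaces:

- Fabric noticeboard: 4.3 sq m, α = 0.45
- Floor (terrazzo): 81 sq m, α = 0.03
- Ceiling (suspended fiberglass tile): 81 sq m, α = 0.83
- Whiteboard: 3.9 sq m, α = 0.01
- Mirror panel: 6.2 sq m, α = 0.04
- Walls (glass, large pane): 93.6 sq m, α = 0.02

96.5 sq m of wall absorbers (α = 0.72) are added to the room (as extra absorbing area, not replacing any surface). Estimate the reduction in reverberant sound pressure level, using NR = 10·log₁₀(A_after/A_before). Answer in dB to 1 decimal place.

2.9 dB

Summing Sᵢαᵢ: 1.935 + 2.430 + 67.230 + 0.039 + 0.248 + 1.872 → A_before = 73.754 sabins.
Treatment contributes 96.5·0.72 = 69.480 sabins.
A_after = 73.754 + 69.480 = 143.234 sabins.
Reduction = 10 log₁₀(A_after/A_before) = 10 log₁₀(1.9421) = 2.9 dB.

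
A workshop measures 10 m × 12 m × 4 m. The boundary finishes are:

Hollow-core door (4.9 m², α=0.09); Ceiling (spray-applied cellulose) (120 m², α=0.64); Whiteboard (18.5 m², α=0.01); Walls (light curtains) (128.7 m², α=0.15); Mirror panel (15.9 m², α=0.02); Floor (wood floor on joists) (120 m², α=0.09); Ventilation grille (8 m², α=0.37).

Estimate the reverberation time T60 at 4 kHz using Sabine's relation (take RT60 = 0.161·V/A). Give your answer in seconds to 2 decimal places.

0.70 sec

Equivalent absorption area: A = 4.9·0.09 + 120·0.64 + 18.5·0.01 + 128.7·0.15 + 15.9·0.02 + 120·0.09 + 8·0.37 = 110.809 m².
Volume V = 10 × 12 × 4 = 480 m³.
Sabine: RT60 = 0.161 × 480 / 110.809 = 0.70 s.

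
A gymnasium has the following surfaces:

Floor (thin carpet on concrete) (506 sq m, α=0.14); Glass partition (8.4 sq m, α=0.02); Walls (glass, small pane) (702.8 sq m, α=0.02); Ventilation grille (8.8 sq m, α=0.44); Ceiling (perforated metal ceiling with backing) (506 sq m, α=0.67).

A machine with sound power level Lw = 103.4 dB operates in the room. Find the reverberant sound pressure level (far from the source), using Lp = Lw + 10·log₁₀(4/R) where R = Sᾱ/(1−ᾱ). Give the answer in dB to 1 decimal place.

Σ(Sᵢαᵢ) = 506×0.14 + 8.4×0.02 + 702.8×0.02 + 8.8×0.44 + 506×0.67 = 427.956; total area S = 1732.0 sq m.
ᾱ = 427.956/1732.0 = 0.2471; R = Sᾱ/(1−ᾱ) = 427.956/(1−0.2471) = 568.410 sq m.
Lp = Lw + 10 log₁₀(4/R) = 103.4 -21.53 = 81.9 dB.

81.9 dB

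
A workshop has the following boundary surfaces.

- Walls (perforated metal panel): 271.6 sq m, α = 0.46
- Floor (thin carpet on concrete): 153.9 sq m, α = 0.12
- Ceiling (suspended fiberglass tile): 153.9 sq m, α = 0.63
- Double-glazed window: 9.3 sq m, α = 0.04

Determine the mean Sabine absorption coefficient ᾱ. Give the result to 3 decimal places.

Total surface area S = 588.7 sq m.
Σ(Sᵢαᵢ) = 271.6·0.46 + 153.9·0.12 + 153.9·0.63 + 9.3·0.04 = 240.733.
ᾱ = 240.733 / 588.7 = 0.409.

0.409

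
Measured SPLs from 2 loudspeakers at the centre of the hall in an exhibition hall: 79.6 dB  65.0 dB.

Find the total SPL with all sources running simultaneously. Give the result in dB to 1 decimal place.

Sum in the linear (power) domain: Σ 10^(Lᵢ/10) = 10^(79.6/10) + 10^(65.0/10) = 9.436e+07.
Combined level = 10 log₁₀(9.436e+07) = 79.7 dB.

79.7 dB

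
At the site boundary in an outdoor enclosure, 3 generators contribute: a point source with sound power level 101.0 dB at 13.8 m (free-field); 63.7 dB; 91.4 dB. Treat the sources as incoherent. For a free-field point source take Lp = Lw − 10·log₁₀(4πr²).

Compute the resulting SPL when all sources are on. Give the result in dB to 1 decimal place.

91.4 dB

Source at 13.8 m: Lp = 101.0 − 10·log₁₀(4π·13.8²) = 101.0 − 10·log₁₀(2393.140) = 67.2 dB.
Σ 10^(Lᵢ/10) = 1.388e+09.
L_total = 10·log₁₀(1.388e+09) = 91.4 dB.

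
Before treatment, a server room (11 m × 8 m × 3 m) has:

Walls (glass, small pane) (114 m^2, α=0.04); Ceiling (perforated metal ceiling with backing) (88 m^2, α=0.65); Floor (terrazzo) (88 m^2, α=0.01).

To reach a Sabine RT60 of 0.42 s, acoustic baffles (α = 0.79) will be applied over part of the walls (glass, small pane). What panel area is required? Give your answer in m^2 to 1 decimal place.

Summing Sᵢαᵢ: 4.560 + 57.200 + 0.880 → A₁ = 62.640 sabins.
Required A₂ = 0.161·264/0.42 = 101.200 sabins.
ΔA needed = 101.200 − 62.640 = 38.560 sabins.
Net gain per m^2: Δα = 0.79 − 0.04 = 0.75.
Panel area = 38.560 / 0.75 = 51.4 m^2.

51.4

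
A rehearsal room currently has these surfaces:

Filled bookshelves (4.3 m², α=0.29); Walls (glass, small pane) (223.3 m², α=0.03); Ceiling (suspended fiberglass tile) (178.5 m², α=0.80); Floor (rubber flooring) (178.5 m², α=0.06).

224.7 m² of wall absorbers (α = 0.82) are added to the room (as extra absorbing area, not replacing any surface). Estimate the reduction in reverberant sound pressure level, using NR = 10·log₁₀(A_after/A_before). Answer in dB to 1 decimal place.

Total absorption A_before = 4.3·0.29 + 223.3·0.03 + 178.5·0.80 + 178.5·0.06
  = 1.247 + 6.699 + 142.800 + 10.710 = 161.456 m² sabins.
Treatment contributes 224.7·0.82 = 184.254 sabins.
New total A_after = 345.710 sabins.
NR = 10·log₁₀(345.710/161.456) = 3.3 dB.

3.3 dB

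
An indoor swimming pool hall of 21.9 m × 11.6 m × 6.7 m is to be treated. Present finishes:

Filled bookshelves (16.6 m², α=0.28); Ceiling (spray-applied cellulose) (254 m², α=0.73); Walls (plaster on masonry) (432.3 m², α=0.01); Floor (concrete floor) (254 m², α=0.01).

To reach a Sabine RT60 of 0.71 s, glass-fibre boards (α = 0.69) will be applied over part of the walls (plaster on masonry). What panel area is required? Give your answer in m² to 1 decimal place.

A₁ = Σ Sᵢαᵢ = 16.6·0.28 + 254·0.73 + 432.3·0.01 + 254·0.01 = 196.931 sabins.
Required A₂ = 0.161·1702.068/0.71 = 385.962 sabins.
Absorption to add: 385.962 − 196.931 = 189.031 sabins.
Each m² of panel replacing the walls (plaster on masonry) adds (0.69 − 0.01) = 0.68 sabins.
Panel area = 189.031 / 0.68 = 278.0 m².

278.0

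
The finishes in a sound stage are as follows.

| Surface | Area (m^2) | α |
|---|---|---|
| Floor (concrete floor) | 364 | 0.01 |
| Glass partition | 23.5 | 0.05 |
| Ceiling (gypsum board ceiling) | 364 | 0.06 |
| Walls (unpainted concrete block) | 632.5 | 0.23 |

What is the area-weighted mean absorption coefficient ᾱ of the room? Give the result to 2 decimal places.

Total surface area S = 1384.0 m^2.
Σ(Sᵢαᵢ) = 364×0.01 + 23.5×0.05 + 364×0.06 + 632.5×0.23 = 172.130.
ᾱ = A/S = 0.12.

0.12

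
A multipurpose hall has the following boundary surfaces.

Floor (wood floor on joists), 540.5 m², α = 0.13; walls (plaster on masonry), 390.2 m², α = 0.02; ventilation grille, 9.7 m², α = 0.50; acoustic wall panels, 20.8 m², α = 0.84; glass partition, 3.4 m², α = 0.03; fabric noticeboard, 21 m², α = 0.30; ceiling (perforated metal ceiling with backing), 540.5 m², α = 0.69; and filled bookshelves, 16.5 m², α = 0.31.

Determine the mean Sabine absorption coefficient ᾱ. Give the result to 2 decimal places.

S = Σ Sᵢ = 540.5 + 390.2 + 9.7 + 20.8 + 3.4 + 21 + 540.5 + 16.5 = 1542.6 m².
Σ(Sᵢαᵢ) = 540.5·0.13 + 390.2·0.02 + 9.7·0.50 + 20.8·0.84 + 3.4·0.03 + 21·0.30 + 540.5·0.69 + 16.5·0.31 = 484.853.
ᾱ = A/S = 0.31.

0.31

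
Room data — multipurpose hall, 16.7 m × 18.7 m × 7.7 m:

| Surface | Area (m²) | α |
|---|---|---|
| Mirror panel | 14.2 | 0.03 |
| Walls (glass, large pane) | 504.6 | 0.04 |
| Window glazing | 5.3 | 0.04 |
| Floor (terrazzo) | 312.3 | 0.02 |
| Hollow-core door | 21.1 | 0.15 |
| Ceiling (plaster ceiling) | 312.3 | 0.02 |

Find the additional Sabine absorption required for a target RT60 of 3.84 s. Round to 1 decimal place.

Total absorption A₁ = 14.2*0.03 + 504.6*0.04 + 5.3*0.04 + 312.3*0.02 + 21.1*0.15 + 312.3*0.02
  = 0.426 + 20.184 + 0.212 + 6.246 + 3.165 + 6.246 = 36.479 m² sabins.
For T = 3.84 s, need A₂ = 0.161·V/T = 0.161·2404.633/3.84 = 100.819 sabins.
Additional absorption ΔA = 100.819 − 36.479 = 64.3 sabins.

64.3 sabins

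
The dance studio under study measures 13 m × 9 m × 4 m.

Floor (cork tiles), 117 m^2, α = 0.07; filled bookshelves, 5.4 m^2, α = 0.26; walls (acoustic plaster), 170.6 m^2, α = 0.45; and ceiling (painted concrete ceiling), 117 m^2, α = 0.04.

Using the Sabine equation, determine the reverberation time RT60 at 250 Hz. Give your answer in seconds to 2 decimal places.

0.83 sec

Total absorption A = 117·0.07 + 5.4·0.26 + 170.6·0.45 + 117·0.04
  = 8.190 + 1.404 + 76.770 + 4.680 = 91.044 m^2 sabins.
Volume V = 13 × 9 × 4 = 468 m³.
RT60 = 0.161 · V / A = 0.161 × 468 / 91.044 = 0.83 s.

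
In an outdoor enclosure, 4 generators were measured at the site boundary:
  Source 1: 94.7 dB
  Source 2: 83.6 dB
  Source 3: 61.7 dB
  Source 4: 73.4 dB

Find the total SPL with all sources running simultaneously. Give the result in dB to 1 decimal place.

Converting to relative power and adding: 10^(94.7/10) + 10^(83.6/10) + 10^(61.7/10) + 10^(73.4/10) = 3.204e+09.
Combined level = 10 log₁₀(3.204e+09) = 95.1 dB.

95.1 dB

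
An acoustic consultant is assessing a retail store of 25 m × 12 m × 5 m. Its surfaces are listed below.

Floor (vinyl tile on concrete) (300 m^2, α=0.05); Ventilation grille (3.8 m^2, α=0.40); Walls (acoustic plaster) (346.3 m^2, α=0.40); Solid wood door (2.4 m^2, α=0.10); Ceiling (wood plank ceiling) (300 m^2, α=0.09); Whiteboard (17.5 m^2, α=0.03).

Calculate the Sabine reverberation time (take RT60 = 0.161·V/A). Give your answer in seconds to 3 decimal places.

1.321 s

Summing Sᵢαᵢ: 15.000 + 1.520 + 138.520 + 0.240 + 27.000 + 0.525 → A = 182.805 sabins.
Volume V = 25 × 12 × 5 = 1500 m³.
RT60 = 0.161 · V / A = 0.161 × 1500 / 182.805 = 1.321 s.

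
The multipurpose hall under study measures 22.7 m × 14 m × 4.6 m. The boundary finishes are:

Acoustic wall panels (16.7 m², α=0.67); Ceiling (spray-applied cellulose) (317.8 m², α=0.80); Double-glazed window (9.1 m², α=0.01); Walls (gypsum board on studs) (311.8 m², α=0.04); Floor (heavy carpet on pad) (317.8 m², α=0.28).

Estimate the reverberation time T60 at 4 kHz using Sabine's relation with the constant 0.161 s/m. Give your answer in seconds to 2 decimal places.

Summing Sᵢαᵢ: 11.189 + 254.240 + 0.091 + 12.472 + 88.984 → A = 366.976 sabins.
Room volume: 1461.88 m³.
T = 0.161 V/A = 0.161·1461.88/366.976 = 0.64 s.

0.64 sec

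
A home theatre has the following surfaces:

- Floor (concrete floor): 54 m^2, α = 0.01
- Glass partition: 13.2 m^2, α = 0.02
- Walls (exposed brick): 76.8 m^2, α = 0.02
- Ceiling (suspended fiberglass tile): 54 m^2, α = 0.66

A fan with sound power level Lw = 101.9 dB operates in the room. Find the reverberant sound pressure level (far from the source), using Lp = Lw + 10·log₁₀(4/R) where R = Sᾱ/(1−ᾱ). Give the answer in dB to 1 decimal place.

Σ(Sᵢαᵢ) = 54·0.01 + 13.2·0.02 + 76.8·0.02 + 54·0.66 = 37.980; total area S = 198.0 m^2.
ᾱ = 37.980/198.0 = 0.1918; R = Sᾱ/(1−ᾱ) = 37.980/(1−0.1918) = 46.993 m^2.
Lp = 101.9 + 10·log₁₀(4/46.993) = 101.9 + (-10.70) = 91.2 dB.

91.2 dB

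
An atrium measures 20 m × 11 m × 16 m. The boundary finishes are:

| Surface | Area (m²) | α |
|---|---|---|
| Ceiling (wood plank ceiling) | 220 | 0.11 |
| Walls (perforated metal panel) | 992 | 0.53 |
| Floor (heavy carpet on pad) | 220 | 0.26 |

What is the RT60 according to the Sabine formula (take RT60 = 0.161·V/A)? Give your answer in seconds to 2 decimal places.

0.93 sec

Equivalent absorption area: A = 220·0.11 + 992·0.53 + 220·0.26 = 607.160 m².
Room volume: 3520 m³.
T = 0.161 V/A = 0.161·3520/607.160 = 0.93 s.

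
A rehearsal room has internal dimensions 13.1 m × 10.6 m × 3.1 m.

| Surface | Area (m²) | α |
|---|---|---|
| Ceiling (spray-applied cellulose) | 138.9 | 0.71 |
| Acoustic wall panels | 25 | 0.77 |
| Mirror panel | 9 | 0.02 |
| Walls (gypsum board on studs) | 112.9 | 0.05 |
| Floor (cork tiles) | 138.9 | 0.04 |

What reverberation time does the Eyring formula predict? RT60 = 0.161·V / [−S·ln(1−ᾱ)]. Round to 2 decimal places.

S = Σ Sᵢ = 424.7 m².
Σ(Sᵢαᵢ) = 138.9·0.71 + 25·0.77 + 9·0.02 + 112.9·0.05 + 138.9·0.04 = 129.250.
Mean coefficient ᾱ = A/S = 0.3043.
−S·ln(1−ᾱ) = −424.7 × ln(1 − 0.3043) = 154.097.
V = 13.1 × 10.6 × 3.1 = 430.466 m³.
RT60 = 0.161 × 430.466 / 154.097 = 0.45 s.

0.45 s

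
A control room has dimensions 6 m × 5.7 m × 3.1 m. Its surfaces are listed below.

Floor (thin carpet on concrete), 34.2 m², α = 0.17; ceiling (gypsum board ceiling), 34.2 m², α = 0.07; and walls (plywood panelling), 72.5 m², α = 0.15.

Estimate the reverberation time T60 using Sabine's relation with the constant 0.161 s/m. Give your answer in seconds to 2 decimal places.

Summing Sᵢαᵢ: 5.814 + 2.394 + 10.875 → A = 19.083 sabins.
Volume V = 6 × 5.7 × 3.1 = 106.02 m³.
T = 0.161 V/A = 0.161·106.02/19.083 = 0.89 s.

0.89 sec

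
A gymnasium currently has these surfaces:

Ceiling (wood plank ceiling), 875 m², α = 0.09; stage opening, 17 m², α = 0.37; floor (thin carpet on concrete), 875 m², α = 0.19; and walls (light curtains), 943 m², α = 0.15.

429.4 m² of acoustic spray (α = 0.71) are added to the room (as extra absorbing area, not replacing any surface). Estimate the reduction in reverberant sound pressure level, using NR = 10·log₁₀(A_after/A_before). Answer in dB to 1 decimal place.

Total absorption A_before = 875*0.09 + 17*0.37 + 875*0.19 + 943*0.15
  = 78.750 + 6.290 + 166.250 + 141.450 = 392.740 m² sabins.
Added absorption = 429.4 × 0.71 = 304.874 sabins.
New total A_after = 697.614 sabins.
Reduction = 10 log₁₀(A_after/A_before) = 10 log₁₀(1.7763) = 2.5 dB.

2.5 dB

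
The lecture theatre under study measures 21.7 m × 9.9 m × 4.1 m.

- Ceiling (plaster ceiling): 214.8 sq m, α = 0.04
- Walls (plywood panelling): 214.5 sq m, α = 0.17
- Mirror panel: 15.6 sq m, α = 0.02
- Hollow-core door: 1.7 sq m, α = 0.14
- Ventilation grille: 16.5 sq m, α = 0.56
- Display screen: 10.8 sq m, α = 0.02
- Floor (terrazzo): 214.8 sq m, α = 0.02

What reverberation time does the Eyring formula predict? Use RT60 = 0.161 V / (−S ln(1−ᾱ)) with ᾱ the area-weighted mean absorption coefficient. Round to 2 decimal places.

2.28 s

Total surface area S = 214.8 + 214.5 + 15.6 + 1.7 + 16.5 + 10.8 + 214.8 = 688.7 sq m.
Absorption A = 214.8×0.04 + 214.5×0.17 + 15.6×0.02 + 1.7×0.14 + 16.5×0.56 + 10.8×0.02 + 214.8×0.02 = 59.359 sabins.
ᾱ = 59.359 / 688.7 = 0.0862.
−S·ln(1−ᾱ) = −688.7 × ln(1 − 0.0862) = 62.082.
V = 21.7 × 9.9 × 4.1 = 880.803 m³.
RT60 = 0.161 × 880.803 / 62.082 = 2.28 s.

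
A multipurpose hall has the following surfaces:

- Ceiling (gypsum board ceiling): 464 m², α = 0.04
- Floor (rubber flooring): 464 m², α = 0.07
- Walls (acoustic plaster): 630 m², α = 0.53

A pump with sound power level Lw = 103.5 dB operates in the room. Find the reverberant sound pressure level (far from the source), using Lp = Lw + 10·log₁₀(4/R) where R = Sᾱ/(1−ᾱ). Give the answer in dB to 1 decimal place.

82.4 dB

A = 384.940 sabins; S = 1558.0 m².
ᾱ = 384.940/1558.0 = 0.2471; R = Sᾱ/(1−ᾱ) = 384.940/(1−0.2471) = 511.276 m².
Lp = 103.5 + 10·log₁₀(4/511.276) = 103.5 + (-21.07) = 82.4 dB.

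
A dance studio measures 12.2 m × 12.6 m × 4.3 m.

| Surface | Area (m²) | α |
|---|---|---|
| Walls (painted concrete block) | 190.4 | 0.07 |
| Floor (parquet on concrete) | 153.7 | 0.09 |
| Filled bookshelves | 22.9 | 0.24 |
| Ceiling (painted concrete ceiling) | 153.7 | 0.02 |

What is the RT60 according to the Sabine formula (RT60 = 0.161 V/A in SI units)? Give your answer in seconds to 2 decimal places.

2.98 sec

Equivalent absorption area: A = 190.4·0.07 + 153.7·0.09 + 22.9·0.24 + 153.7·0.02 = 35.731 m².
Volume V = 12.2 × 12.6 × 4.3 = 660.996 m³.
T = 0.161 V/A = 0.161·660.996/35.731 = 2.98 s.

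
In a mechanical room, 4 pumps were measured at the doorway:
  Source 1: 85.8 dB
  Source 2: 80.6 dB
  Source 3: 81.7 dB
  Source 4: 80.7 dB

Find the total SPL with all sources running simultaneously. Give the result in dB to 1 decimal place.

Sum in the linear (power) domain: Σ 10^(Lᵢ/10) = 10^(85.8/10) + 10^(80.6/10) + 10^(81.7/10) + 10^(80.7/10) = 7.604e+08.
Back to dB: 10·log₁₀ Σ = 88.8 dB.

88.8 dB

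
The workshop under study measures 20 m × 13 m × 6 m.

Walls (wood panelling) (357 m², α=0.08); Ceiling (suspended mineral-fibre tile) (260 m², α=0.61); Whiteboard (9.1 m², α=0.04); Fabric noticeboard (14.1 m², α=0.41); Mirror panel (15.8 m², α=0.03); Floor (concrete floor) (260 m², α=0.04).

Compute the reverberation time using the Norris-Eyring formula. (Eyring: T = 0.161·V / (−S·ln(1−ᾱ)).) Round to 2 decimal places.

Total surface area S = 357 + 260 + 9.1 + 14.1 + 15.8 + 260 = 916.0 m².
Σ(Sᵢαᵢ) = 357·0.08 + 260·0.61 + 9.1·0.04 + 14.1·0.41 + 15.8·0.03 + 260·0.04 = 204.179.
ᾱ = 204.179 / 916.0 = 0.2229.
Eyring denominator: −S ln(1−ᾱ) = 231.003.
V = 20 × 13 × 6 = 1560 m³.
T = 0.161·V/[−S·ln(1−ᾱ)] = 0.161·1560/231.003 = 1.09 s.

1.09 sec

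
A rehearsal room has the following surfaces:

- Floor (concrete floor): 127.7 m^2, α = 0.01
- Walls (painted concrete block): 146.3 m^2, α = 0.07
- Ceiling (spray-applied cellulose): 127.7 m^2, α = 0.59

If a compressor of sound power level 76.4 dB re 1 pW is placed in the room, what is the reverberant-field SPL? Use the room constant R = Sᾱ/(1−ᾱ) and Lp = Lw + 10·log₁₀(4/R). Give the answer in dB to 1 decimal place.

Σ(Sᵢαᵢ) = 127.7·0.01 + 146.3·0.07 + 127.7·0.59 = 86.861; total area S = 401.7 m^2.
ᾱ = 0.2162, so room constant R = A/(1−ᾱ) = 110.820 m^2.
Lp = 76.4 + 10·log₁₀(4/110.820) = 76.4 + (-14.43) = 62.0 dB.

62.0 dB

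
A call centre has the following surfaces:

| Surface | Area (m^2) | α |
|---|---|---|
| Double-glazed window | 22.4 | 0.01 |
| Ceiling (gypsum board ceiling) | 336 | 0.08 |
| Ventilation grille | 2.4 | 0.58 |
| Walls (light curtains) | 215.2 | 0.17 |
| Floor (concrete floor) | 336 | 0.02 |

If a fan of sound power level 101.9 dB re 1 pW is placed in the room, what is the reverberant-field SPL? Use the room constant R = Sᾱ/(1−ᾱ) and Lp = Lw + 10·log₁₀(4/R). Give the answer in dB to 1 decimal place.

89.0 dB

A = 71.800 sabins; S = 912.0 m^2.
ᾱ = 71.800/912.0 = 0.0787; R = Sᾱ/(1−ᾱ) = 71.800/(1−0.0787) = 77.933 m^2.
Lp = 101.9 + 10·log₁₀(4/77.933) = 101.9 + (-12.90) = 89.0 dB.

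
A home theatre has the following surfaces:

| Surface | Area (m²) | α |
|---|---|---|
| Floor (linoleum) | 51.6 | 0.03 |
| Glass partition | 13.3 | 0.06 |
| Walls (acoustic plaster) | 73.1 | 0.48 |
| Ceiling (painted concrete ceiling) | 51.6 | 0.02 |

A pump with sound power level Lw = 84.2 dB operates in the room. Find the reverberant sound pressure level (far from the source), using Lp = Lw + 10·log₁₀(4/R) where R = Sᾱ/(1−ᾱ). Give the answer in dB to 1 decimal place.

73.4 dB

Σ(Sᵢαᵢ) = 51.6×0.03 + 13.3×0.06 + 73.1×0.48 + 51.6×0.02 = 38.466; total area S = 189.6 m².
ᾱ = 0.2029, so room constant R = A/(1−ᾱ) = 48.257 m².
Lp = 84.2 + 10·log₁₀(4/48.257) = 84.2 + (-10.82) = 73.4 dB.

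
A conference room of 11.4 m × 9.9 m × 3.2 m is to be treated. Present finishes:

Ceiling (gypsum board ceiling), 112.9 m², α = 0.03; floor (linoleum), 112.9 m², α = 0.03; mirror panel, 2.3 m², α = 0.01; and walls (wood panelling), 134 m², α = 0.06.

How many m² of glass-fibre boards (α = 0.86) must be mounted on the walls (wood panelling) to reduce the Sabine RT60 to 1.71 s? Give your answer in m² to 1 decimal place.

A₁ = Σ Sᵢαᵢ = 112.9×0.03 + 112.9×0.03 + 2.3×0.01 + 134×0.06 = 14.837 sabins.
Required A₂ = 0.161·361.152/1.71 = 34.003 sabins.
ΔA needed = 34.003 − 14.837 = 19.166 sabins.
Each m² of panel replacing the walls (wood panelling) adds (0.86 − 0.06) = 0.80 sabins.
Area = ΔA/Δα = 19.166/0.80 = 24.0 m².

24.0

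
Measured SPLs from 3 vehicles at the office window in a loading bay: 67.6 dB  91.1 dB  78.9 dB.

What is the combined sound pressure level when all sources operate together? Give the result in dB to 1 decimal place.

91.4 dB

Sum in the linear (power) domain: Σ 10^(Lᵢ/10) = 10^(67.6/10) + 10^(91.1/10) + 10^(78.9/10) = 1.372e+09.
Combined level = 10 log₁₀(1.372e+09) = 91.4 dB.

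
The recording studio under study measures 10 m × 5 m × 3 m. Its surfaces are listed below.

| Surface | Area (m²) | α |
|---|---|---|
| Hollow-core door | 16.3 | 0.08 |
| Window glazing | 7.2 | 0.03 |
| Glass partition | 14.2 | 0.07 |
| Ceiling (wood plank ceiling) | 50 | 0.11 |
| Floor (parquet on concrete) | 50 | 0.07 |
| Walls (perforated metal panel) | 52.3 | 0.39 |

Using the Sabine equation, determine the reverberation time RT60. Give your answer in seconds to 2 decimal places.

Equivalent absorption area: A = 16.3*0.08 + 7.2*0.03 + 14.2*0.07 + 50*0.11 + 50*0.07 + 52.3*0.39 = 31.911 m².
V = 10·5·3 = 150 m³.
Sabine: RT60 = 0.161 × 150 / 31.911 = 0.76 s.

0.76 s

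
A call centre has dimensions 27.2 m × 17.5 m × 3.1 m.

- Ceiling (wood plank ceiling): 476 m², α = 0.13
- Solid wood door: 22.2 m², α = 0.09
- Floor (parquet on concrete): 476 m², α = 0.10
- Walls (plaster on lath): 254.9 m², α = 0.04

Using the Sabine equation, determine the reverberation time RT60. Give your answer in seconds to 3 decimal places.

1.953 s

A = Σ Sᵢαᵢ = 476×0.13 + 22.2×0.09 + 476×0.10 + 254.9×0.04 = 121.674 sabins.
Room volume: 1475.6 m³.
RT60 = 0.161 · V / A = 0.161 × 1475.6 / 121.674 = 1.953 s.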